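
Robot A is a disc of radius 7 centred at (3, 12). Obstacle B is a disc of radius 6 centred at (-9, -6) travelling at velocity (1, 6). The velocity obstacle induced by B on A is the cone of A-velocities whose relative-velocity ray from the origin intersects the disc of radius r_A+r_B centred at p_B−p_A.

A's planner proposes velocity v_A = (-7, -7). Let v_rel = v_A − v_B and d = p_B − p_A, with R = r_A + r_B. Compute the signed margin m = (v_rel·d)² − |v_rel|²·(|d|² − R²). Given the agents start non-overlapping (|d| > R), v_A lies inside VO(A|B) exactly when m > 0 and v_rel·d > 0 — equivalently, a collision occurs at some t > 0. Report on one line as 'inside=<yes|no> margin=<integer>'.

d = (-12, -18),  |d|² = 468;  R = 7+6 = 13,  c = 468−13² = 299
v_rel = (-8, -13),  |v_rel|² = 233;  v_rel·d = (-8)·(-12) + (-13)·(-18) = 330
233·t² − 660·t + 299 = 0  ⇒  m = 330² − 233·299 = 39233
m = 39233 > 0,  v_rel·d = 330 > 0  ⇒  inside

inside=yes margin=39233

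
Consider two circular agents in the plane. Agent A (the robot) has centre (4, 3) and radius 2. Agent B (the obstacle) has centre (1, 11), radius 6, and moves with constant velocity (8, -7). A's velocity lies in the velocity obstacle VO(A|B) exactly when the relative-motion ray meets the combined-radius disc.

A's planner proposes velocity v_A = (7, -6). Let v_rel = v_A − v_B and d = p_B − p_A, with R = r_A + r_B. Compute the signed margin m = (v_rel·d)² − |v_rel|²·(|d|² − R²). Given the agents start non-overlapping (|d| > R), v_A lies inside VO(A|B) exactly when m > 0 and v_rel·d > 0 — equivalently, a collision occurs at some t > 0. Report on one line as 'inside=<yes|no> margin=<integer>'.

d = (-3, 8),  |d|² = 73;  R = 2+6 = 8,  c = 73−8² = 9
v_rel = (-1, 1),  |v_rel|² = 2;  v_rel·d = (-1)·(-3) + (1)·(8) = 11
2·t² − 22·t + 9 = 0  ⇒  m = 11² − 2·9 = 103
m = 103 > 0,  v_rel·d = 11 > 0  ⇒  inside

inside=yes margin=103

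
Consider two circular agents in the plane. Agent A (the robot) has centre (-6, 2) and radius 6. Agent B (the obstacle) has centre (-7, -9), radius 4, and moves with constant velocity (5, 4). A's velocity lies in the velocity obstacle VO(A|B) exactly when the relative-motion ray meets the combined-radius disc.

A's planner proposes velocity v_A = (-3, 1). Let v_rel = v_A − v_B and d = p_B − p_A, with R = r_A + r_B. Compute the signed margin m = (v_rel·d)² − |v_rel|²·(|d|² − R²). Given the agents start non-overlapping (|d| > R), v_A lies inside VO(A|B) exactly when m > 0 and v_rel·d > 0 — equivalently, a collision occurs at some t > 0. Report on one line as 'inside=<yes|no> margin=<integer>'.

d = (-1, -11),  |d|² = 122;  R = 6+4 = 10,  c = 122−10² = 22
v_rel = (-8, -3),  |v_rel|² = 73;  v_rel·d = (-8)·(-1) + (-3)·(-11) = 41
73·t² − 82·t + 22 = 0  ⇒  m = 41² − 73·22 = 75
m = 75 > 0,  v_rel·d = 41 > 0  ⇒  inside

inside=yes margin=75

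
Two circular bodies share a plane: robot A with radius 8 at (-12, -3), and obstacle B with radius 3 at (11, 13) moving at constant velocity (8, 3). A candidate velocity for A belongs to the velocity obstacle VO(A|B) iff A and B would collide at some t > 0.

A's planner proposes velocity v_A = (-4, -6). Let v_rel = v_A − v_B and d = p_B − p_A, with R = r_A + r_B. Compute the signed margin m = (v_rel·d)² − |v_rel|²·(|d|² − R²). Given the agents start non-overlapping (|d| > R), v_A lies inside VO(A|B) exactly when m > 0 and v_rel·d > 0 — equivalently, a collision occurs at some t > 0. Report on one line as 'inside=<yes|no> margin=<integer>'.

d = (23, 16),  |d|² = 785;  R = 8+3 = 11,  c = 785−11² = 664
v_rel = (-12, -9),  |v_rel|² = 225;  v_rel·d = (-12)·(23) + (-9)·(16) = -420
225·t² + 840·t + 664 = 0  ⇒  m = (-420)² − 225·664 = 27000
m = 27000 > 0,  v_rel·d = -420 < 0  ⇒  outside

inside=no margin=27000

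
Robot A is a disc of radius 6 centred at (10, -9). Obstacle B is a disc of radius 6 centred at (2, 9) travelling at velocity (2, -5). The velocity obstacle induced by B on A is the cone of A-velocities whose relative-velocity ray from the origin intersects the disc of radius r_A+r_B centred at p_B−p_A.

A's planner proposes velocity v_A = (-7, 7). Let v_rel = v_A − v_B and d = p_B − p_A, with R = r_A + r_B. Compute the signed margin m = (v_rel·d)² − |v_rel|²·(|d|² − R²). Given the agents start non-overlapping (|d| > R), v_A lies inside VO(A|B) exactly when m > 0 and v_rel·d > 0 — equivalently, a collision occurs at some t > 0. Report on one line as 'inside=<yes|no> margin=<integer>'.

d = (-8, 18),  |d|² = 388;  R = 6+6 = 12,  c = 388−12² = 244
v_rel = (-9, 12),  |v_rel|² = 225;  v_rel·d = (-9)·(-8) + (12)·(18) = 288
225·t² − 576·t + 244 = 0  ⇒  m = 288² − 225·244 = 28044
m = 28044 > 0,  v_rel·d = 288 > 0  ⇒  inside

inside=yes margin=28044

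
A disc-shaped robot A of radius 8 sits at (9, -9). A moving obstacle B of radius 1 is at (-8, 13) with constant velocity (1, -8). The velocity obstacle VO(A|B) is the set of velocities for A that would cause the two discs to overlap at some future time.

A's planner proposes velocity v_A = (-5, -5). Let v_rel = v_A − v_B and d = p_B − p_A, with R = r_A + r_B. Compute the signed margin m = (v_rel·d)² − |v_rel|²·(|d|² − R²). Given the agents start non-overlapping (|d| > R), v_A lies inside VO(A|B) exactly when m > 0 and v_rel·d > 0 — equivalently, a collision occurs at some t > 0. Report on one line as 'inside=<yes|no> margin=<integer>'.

d = (-17, 22),  |d|² = 773;  R = 8+1 = 9,  c = 773−9² = 692
v_rel = (-6, 3),  |v_rel|² = 45;  v_rel·d = (-6)·(-17) + (3)·(22) = 168
45·t² − 336·t + 692 = 0  ⇒  m = 168² − 45·692 = -2916
m = -2916 < 0,  v_rel·d = 168 > 0  ⇒  outside

inside=no margin=-2916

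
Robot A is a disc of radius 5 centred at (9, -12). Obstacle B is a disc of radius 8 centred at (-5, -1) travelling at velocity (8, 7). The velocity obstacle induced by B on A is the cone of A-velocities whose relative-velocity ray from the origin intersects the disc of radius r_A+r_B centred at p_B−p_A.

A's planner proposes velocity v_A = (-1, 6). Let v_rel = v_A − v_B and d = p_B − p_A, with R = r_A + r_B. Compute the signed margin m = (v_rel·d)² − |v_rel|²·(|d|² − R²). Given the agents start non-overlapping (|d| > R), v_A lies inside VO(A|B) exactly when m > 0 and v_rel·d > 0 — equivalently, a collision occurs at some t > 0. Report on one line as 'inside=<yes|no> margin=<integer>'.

d = (-14, 11),  |d|² = 317;  R = 5+8 = 13,  c = 317−13² = 148
v_rel = (-9, -1),  |v_rel|² = 82;  v_rel·d = (-9)·(-14) + (-1)·(11) = 115
82·t² − 230·t + 148 = 0  ⇒  m = 115² − 82·148 = 1089
m = 1089 > 0,  v_rel·d = 115 > 0  ⇒  inside

inside=yes margin=1089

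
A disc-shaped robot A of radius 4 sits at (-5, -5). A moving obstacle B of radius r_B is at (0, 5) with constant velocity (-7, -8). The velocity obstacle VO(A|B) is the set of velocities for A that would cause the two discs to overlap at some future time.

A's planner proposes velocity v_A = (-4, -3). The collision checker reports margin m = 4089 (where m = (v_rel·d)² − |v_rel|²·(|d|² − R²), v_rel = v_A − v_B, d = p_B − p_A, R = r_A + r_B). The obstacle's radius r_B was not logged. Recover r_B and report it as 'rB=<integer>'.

m = 4089
d = (5, 10);  v_rel = (3, 5),  |v_rel|² = 34
v_rel×d = (3)·(10) − (5)·(5) = 5
since m = R²·34 − 5²:  R² = (25 + 4089) / 34 = 121
R = √121 = 11  ⇒  r_B = 11 − 4 = 7

rB=7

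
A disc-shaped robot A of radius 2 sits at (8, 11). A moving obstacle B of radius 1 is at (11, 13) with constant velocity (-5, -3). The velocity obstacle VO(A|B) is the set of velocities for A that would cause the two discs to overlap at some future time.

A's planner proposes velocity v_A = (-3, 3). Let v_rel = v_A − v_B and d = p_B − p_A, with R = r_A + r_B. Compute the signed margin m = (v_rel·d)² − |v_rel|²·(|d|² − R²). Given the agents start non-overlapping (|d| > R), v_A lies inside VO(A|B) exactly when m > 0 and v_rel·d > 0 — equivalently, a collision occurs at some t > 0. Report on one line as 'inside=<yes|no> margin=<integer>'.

d = (3, 2),  |d|² = 13;  R = 2+1 = 3,  c = 13−3² = 4
v_rel = (2, 6),  |v_rel|² = 40;  v_rel·d = (2)·(3) + (6)·(2) = 18
40·t² − 36·t + 4 = 0  ⇒  m = 18² − 40·4 = 164
m = 164 > 0,  v_rel·d = 18 > 0  ⇒  inside

inside=yes margin=164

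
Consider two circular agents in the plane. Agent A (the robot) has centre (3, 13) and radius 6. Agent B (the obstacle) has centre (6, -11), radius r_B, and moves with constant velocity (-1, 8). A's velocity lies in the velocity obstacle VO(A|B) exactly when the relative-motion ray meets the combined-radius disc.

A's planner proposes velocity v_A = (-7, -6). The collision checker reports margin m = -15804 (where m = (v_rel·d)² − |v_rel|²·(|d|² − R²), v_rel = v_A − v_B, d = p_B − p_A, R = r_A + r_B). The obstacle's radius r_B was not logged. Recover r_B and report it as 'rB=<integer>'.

m = -15804
d = (3, -24);  v_rel = (-6, -14),  |v_rel|² = 232
v_rel×d = (-6)·(-24) − (-14)·(3) = 186
since m = R²·232 − 186²:  R² = (34596 + -15804) / 232 = 81
R = √81 = 9  ⇒  r_B = 9 − 6 = 3

rB=3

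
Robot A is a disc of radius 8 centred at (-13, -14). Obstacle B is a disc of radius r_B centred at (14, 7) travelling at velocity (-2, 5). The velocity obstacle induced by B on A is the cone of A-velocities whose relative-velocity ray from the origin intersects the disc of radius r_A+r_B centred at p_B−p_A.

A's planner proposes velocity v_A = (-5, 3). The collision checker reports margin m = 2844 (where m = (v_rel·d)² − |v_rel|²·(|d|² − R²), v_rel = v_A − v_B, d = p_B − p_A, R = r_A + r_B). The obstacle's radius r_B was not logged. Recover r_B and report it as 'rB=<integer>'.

m = 2844
d = (27, 21);  v_rel = (-3, -2),  |v_rel|² = 13
v_rel×d = (-3)·(21) − (-2)·(27) = -9
since m = R²·13 − (-9)²:  R² = (81 + 2844) / 13 = 225
R = √225 = 15  ⇒  r_B = 15 − 8 = 7

rB=7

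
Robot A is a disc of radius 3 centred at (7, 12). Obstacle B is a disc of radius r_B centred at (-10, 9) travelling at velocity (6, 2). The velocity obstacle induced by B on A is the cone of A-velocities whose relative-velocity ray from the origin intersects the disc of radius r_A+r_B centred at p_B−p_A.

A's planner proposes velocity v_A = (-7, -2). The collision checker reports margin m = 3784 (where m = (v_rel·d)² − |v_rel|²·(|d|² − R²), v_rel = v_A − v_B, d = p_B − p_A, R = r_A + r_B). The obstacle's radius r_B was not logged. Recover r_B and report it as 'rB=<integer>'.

m = 3784
d = (-17, -3);  v_rel = (-13, -4),  |v_rel|² = 185
v_rel×d = (-13)·(-3) − (-4)·(-17) = -29
since m = R²·185 − (-29)²:  R² = (841 + 3784) / 185 = 25
R = √25 = 5  ⇒  r_B = 5 − 3 = 2

rB=2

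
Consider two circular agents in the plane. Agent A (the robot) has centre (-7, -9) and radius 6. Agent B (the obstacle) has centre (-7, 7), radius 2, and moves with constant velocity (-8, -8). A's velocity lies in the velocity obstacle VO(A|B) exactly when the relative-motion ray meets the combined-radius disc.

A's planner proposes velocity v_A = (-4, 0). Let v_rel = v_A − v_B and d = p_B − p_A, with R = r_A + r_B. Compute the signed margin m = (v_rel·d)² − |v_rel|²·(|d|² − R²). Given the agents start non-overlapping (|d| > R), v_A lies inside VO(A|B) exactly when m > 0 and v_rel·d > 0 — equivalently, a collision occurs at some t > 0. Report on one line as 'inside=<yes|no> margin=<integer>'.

d = (0, 16),  |d|² = 256;  R = 6+2 = 8,  c = 256−8² = 192
v_rel = (4, 8),  |v_rel|² = 80;  v_rel·d = (4)·(0) + (8)·(16) = 128
80·t² − 256·t + 192 = 0  ⇒  m = 128² − 80·192 = 1024
m = 1024 > 0,  v_rel·d = 128 > 0  ⇒  inside

inside=yes margin=1024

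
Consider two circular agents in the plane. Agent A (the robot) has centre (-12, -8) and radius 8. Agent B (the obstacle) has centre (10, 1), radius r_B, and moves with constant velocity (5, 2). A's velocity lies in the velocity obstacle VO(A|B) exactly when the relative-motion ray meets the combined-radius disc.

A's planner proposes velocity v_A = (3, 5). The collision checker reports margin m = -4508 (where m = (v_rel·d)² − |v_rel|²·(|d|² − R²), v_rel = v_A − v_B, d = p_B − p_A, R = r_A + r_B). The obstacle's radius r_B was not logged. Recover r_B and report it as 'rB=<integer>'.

m = -4508
d = (22, 9);  v_rel = (-2, 3),  |v_rel|² = 13
v_rel×d = (-2)·(9) − (3)·(22) = -84
since m = R²·13 − (-84)²:  R² = (7056 + -4508) / 13 = 196
R = √196 = 14  ⇒  r_B = 14 − 8 = 6

rB=6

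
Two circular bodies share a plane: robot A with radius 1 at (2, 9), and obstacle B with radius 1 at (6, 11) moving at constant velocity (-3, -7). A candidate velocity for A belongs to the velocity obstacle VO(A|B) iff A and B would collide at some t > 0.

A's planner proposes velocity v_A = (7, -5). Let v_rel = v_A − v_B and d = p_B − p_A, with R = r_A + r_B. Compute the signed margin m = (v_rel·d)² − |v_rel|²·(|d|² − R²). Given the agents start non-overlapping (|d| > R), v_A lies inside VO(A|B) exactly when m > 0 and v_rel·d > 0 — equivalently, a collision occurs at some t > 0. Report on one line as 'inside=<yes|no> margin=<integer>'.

d = (4, 2),  |d|² = 20;  R = 1+1 = 2,  c = 20−2² = 16
v_rel = (10, 2),  |v_rel|² = 104;  v_rel·d = (10)·(4) + (2)·(2) = 44
104·t² − 88·t + 16 = 0  ⇒  m = 44² − 104·16 = 272
m = 272 > 0,  v_rel·d = 44 > 0  ⇒  inside

inside=yes margin=272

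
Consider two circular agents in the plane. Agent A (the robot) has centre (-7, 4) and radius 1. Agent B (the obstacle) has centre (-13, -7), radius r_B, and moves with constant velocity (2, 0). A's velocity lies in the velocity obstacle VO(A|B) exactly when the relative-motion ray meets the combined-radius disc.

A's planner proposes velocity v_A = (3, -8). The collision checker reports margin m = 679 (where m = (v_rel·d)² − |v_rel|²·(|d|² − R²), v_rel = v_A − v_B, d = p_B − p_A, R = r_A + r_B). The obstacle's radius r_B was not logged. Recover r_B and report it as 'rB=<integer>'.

m = 679
d = (-6, -11);  v_rel = (1, -8),  |v_rel|² = 65
v_rel×d = (1)·(-11) − (-8)·(-6) = -59
since m = R²·65 − (-59)²:  R² = (3481 + 679) / 65 = 64
R = √64 = 8  ⇒  r_B = 8 − 1 = 7

rB=7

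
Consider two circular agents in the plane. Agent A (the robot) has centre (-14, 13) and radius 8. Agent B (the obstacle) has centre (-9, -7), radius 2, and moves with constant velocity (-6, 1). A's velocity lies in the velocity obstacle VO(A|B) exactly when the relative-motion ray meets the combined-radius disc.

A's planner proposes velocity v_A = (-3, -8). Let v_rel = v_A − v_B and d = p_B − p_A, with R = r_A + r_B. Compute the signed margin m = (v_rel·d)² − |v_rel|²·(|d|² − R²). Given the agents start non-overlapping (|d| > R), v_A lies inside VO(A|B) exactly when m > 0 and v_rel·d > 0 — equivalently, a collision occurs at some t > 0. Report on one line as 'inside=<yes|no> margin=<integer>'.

d = (5, -20),  |d|² = 425;  R = 8+2 = 10,  c = 425−10² = 325
v_rel = (3, -9),  |v_rel|² = 90;  v_rel·d = (3)·(5) + (-9)·(-20) = 195
90·t² − 390·t + 325 = 0  ⇒  m = 195² − 90·325 = 8775
m = 8775 > 0,  v_rel·d = 195 > 0  ⇒  inside

inside=yes margin=8775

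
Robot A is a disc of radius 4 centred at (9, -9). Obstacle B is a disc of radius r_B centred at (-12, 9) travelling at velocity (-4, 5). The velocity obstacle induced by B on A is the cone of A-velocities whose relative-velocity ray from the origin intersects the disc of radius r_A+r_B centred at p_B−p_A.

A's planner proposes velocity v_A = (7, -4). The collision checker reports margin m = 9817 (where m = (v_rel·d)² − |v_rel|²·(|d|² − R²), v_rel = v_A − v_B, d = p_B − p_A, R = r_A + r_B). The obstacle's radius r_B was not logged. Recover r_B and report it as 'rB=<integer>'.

m = 9817
d = (-21, 18);  v_rel = (11, -9),  |v_rel|² = 202
v_rel×d = (11)·(18) − (-9)·(-21) = 9
since m = R²·202 − 9²:  R² = (81 + 9817) / 202 = 49
R = √49 = 7  ⇒  r_B = 7 − 4 = 3

rB=3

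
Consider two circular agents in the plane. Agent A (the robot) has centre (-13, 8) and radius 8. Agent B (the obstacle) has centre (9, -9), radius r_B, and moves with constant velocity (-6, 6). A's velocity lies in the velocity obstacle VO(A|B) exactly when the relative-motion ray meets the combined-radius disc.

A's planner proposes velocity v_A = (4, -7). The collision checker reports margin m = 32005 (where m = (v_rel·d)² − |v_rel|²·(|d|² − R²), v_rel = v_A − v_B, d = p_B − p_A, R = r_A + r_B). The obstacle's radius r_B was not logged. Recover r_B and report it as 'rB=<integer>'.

m = 32005
d = (22, -17);  v_rel = (10, -13),  |v_rel|² = 269
v_rel×d = (10)·(-17) − (-13)·(22) = 116
since m = R²·269 − 116²:  R² = (13456 + 32005) / 269 = 169
R = √169 = 13  ⇒  r_B = 13 − 8 = 5

rB=5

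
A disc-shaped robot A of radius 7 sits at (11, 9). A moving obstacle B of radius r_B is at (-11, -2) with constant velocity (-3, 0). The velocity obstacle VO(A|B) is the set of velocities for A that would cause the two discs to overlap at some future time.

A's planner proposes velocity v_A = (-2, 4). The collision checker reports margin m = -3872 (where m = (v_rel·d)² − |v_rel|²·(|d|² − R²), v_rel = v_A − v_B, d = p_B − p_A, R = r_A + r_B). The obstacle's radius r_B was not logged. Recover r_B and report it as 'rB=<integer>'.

m = -3872
d = (-22, -11);  v_rel = (1, 4),  |v_rel|² = 17
v_rel×d = (1)·(-11) − (4)·(-22) = 77
since m = R²·17 − 77²:  R² = (5929 + -3872) / 17 = 121
R = √121 = 11  ⇒  r_B = 11 − 7 = 4

rB=4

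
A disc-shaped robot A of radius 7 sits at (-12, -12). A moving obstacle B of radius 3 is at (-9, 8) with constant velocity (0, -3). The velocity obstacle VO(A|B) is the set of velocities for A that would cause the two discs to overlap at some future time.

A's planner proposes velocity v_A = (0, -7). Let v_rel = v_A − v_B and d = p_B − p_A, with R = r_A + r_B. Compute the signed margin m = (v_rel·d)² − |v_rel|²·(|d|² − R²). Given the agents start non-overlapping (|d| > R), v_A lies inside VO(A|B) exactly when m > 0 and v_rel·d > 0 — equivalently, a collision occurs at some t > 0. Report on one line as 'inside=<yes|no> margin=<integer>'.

d = (3, 20),  |d|² = 409;  R = 7+3 = 10,  c = 409−10² = 309
v_rel = (0, -4),  |v_rel|² = 16;  v_rel·d = (0)·(3) + (-4)·(20) = -80
16·t² + 160·t + 309 = 0  ⇒  m = (-80)² − 16·309 = 1456
m = 1456 > 0,  v_rel·d = -80 < 0  ⇒  outside

inside=no margin=1456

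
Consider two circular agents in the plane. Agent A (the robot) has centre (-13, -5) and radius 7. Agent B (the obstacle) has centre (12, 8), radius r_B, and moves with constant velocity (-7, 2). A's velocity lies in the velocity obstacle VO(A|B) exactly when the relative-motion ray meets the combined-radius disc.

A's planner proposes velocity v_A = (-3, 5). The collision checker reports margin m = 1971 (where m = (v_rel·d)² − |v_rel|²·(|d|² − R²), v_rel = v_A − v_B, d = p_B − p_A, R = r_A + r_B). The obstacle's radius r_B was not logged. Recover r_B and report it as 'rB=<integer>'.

m = 1971
d = (25, 13);  v_rel = (4, 3),  |v_rel|² = 25
v_rel×d = (4)·(13) − (3)·(25) = -23
since m = R²·25 − (-23)²:  R² = (529 + 1971) / 25 = 100
R = √100 = 10  ⇒  r_B = 10 − 7 = 3

rB=3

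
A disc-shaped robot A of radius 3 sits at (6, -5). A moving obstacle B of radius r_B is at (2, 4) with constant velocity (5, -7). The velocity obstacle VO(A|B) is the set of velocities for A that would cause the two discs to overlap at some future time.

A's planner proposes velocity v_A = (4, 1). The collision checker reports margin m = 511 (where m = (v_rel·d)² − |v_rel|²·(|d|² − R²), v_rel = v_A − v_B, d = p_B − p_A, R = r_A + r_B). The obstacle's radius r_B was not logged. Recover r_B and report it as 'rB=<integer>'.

m = 511
d = (-4, 9);  v_rel = (-1, 8),  |v_rel|² = 65
v_rel×d = (-1)·(9) − (8)·(-4) = 23
since m = R²·65 − 23²:  R² = (529 + 511) / 65 = 16
R = √16 = 4  ⇒  r_B = 4 − 3 = 1

rB=1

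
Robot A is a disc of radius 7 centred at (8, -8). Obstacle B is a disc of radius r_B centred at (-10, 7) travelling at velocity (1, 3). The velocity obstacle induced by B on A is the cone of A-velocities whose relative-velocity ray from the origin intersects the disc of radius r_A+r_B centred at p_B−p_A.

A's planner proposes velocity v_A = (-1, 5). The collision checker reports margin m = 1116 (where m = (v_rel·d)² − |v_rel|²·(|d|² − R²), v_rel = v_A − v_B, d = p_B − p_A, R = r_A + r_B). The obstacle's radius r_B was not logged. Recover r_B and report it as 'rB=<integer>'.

m = 1116
d = (-18, 15);  v_rel = (-2, 2),  |v_rel|² = 8
v_rel×d = (-2)·(15) − (2)·(-18) = 6
since m = R²·8 − 6²:  R² = (36 + 1116) / 8 = 144
R = √144 = 12  ⇒  r_B = 12 − 7 = 5

rB=5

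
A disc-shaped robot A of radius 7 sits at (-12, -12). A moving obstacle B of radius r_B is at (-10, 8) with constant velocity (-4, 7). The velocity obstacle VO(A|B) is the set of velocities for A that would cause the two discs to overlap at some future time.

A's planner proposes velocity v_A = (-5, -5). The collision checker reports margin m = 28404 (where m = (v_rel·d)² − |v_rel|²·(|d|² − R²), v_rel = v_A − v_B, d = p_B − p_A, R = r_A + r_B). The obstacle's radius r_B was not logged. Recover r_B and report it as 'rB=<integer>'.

m = 28404
d = (2, 20);  v_rel = (-1, -12),  |v_rel|² = 145
v_rel×d = (-1)·(20) − (-12)·(2) = 4
since m = R²·145 − 4²:  R² = (16 + 28404) / 145 = 196
R = √196 = 14  ⇒  r_B = 14 − 7 = 7

rB=7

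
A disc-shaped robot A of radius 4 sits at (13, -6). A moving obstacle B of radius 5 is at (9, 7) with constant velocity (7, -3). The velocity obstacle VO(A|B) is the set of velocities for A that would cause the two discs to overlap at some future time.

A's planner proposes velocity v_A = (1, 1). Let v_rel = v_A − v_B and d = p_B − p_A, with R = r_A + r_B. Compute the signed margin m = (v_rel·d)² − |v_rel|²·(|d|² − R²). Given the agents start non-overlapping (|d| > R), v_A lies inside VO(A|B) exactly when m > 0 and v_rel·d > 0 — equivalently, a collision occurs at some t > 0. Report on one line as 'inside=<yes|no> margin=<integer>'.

d = (-4, 13),  |d|² = 185;  R = 4+5 = 9,  c = 185−9² = 104
v_rel = (-6, 4),  |v_rel|² = 52;  v_rel·d = (-6)·(-4) + (4)·(13) = 76
52·t² − 152·t + 104 = 0  ⇒  m = 76² − 52·104 = 368
m = 368 > 0,  v_rel·d = 76 > 0  ⇒  inside

inside=yes margin=368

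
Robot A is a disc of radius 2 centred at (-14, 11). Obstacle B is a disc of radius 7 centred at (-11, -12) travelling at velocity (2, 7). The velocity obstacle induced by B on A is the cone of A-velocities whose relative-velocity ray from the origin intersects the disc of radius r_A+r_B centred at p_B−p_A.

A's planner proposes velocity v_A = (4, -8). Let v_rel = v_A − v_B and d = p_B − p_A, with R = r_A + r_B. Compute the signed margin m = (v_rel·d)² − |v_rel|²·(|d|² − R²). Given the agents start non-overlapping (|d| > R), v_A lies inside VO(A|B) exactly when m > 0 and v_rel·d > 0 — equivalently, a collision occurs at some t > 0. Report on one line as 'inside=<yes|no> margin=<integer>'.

d = (3, -23),  |d|² = 538;  R = 2+7 = 9,  c = 538−9² = 457
v_rel = (2, -15),  |v_rel|² = 229;  v_rel·d = (2)·(3) + (-15)·(-23) = 351
229·t² − 702·t + 457 = 0  ⇒  m = 351² − 229·457 = 18548
m = 18548 > 0,  v_rel·d = 351 > 0  ⇒  inside

inside=yes margin=18548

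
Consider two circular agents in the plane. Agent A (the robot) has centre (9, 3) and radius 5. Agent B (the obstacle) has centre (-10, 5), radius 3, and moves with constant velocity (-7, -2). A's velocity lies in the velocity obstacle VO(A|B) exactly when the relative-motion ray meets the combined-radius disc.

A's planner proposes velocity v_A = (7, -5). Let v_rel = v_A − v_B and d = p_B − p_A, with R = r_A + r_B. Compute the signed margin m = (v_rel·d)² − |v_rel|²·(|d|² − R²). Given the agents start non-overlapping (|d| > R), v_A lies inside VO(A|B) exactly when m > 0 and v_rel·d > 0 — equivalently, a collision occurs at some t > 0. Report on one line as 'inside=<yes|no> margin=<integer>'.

d = (-19, 2),  |d|² = 365;  R = 5+3 = 8,  c = 365−8² = 301
v_rel = (14, -3),  |v_rel|² = 205;  v_rel·d = (14)·(-19) + (-3)·(2) = -272
205·t² + 544·t + 301 = 0  ⇒  m = (-272)² − 205·301 = 12279
m = 12279 > 0,  v_rel·d = -272 < 0  ⇒  outside

inside=no margin=12279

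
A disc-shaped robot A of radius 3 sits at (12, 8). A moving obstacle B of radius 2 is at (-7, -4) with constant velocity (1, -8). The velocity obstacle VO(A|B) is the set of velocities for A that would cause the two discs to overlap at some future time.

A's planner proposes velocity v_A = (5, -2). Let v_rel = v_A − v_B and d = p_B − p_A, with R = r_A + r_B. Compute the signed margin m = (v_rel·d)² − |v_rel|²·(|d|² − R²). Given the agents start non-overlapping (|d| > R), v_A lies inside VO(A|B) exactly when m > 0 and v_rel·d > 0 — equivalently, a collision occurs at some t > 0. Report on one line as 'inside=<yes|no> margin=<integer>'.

d = (-19, -12),  |d|² = 505;  R = 3+2 = 5,  c = 505−5² = 480
v_rel = (4, 6),  |v_rel|² = 52;  v_rel·d = (4)·(-19) + (6)·(-12) = -148
52·t² + 296·t + 480 = 0  ⇒  m = (-148)² − 52·480 = -3056
m = -3056 < 0,  v_rel·d = -148 < 0  ⇒  outside

inside=no margin=-3056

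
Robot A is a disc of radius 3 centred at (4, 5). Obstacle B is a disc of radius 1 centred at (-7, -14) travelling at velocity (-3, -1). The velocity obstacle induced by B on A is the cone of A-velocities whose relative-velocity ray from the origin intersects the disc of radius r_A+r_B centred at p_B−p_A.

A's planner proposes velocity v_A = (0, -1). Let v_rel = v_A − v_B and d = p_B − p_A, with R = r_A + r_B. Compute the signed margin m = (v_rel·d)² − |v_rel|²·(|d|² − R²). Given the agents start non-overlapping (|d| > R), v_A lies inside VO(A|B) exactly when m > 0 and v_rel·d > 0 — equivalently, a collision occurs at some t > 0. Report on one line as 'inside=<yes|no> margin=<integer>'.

d = (-11, -19),  |d|² = 482;  R = 3+1 = 4,  c = 482−4² = 466
v_rel = (3, 0),  |v_rel|² = 9;  v_rel·d = (3)·(-11) + (0)·(-19) = -33
9·t² + 66·t + 466 = 0  ⇒  m = (-33)² − 9·466 = -3105
m = -3105 < 0,  v_rel·d = -33 < 0  ⇒  outside

inside=no margin=-3105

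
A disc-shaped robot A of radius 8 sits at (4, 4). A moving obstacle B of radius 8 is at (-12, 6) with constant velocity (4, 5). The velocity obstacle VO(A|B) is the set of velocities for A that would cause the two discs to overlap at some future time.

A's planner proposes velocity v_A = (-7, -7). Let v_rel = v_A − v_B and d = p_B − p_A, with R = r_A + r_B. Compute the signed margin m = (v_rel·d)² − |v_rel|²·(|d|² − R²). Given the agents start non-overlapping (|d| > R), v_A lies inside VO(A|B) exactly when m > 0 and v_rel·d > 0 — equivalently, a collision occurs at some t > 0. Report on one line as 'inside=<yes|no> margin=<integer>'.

d = (-16, 2),  |d|² = 260;  R = 8+8 = 16,  c = 260−16² = 4
v_rel = (-11, -12),  |v_rel|² = 265;  v_rel·d = (-11)·(-16) + (-12)·(2) = 152
265·t² − 304·t + 4 = 0  ⇒  m = 152² − 265·4 = 22044
m = 22044 > 0,  v_rel·d = 152 > 0  ⇒  inside

inside=yes margin=22044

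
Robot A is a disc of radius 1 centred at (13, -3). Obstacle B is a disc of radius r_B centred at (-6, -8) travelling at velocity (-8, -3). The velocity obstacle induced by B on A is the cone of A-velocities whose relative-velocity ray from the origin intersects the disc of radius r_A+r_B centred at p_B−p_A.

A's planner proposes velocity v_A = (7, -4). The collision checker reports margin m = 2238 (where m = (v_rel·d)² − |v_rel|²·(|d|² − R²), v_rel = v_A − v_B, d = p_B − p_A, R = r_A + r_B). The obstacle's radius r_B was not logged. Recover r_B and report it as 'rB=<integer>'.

m = 2238
d = (-19, -5);  v_rel = (15, -1),  |v_rel|² = 226
v_rel×d = (15)·(-5) − (-1)·(-19) = -94
since m = R²·226 − (-94)²:  R² = (8836 + 2238) / 226 = 49
R = √49 = 7  ⇒  r_B = 7 − 1 = 6

rB=6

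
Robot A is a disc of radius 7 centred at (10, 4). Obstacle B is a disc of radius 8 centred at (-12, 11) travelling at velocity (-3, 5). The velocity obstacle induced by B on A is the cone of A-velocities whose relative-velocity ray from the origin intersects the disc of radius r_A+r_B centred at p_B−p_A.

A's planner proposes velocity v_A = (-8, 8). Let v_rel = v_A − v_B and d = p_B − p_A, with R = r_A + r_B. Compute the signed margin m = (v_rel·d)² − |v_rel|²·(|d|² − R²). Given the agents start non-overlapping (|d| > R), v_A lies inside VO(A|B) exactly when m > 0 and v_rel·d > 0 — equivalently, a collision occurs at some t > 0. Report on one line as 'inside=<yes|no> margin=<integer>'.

d = (-22, 7),  |d|² = 533;  R = 7+8 = 15,  c = 533−15² = 308
v_rel = (-5, 3),  |v_rel|² = 34;  v_rel·d = (-5)·(-22) + (3)·(7) = 131
34·t² − 262·t + 308 = 0  ⇒  m = 131² − 34·308 = 6689
m = 6689 > 0,  v_rel·d = 131 > 0  ⇒  inside

inside=yes margin=6689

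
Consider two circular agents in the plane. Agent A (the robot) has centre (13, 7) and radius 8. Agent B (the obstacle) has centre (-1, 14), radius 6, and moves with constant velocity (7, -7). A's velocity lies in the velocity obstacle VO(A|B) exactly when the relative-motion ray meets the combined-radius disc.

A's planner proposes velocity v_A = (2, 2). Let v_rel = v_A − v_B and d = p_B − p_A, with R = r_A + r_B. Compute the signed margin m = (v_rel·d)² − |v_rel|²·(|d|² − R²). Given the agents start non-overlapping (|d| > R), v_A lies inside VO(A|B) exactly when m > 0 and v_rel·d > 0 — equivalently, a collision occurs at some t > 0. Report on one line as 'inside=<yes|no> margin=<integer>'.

d = (-14, 7),  |d|² = 245;  R = 8+6 = 14,  c = 245−14² = 49
v_rel = (-5, 9),  |v_rel|² = 106;  v_rel·d = (-5)·(-14) + (9)·(7) = 133
106·t² − 266·t + 49 = 0  ⇒  m = 133² − 106·49 = 12495
m = 12495 > 0,  v_rel·d = 133 > 0  ⇒  inside

inside=yes margin=12495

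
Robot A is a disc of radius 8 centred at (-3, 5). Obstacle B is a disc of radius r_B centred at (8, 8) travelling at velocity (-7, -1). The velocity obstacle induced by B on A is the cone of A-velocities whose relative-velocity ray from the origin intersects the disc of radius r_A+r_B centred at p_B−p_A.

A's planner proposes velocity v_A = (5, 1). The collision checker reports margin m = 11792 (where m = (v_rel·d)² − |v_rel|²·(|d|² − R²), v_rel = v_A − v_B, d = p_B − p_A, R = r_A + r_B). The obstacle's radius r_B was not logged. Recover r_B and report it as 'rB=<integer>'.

m = 11792
d = (11, 3);  v_rel = (12, 2),  |v_rel|² = 148
v_rel×d = (12)·(3) − (2)·(11) = 14
since m = R²·148 − 14²:  R² = (196 + 11792) / 148 = 81
R = √81 = 9  ⇒  r_B = 9 − 8 = 1

rB=1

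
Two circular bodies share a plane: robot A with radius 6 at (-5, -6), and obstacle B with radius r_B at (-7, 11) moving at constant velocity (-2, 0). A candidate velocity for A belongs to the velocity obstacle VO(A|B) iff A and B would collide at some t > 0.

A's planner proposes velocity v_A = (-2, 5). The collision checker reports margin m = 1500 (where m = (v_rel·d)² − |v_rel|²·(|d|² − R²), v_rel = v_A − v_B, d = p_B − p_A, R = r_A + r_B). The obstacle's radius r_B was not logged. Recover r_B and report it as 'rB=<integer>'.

m = 1500
d = (-2, 17);  v_rel = (0, 5),  |v_rel|² = 25
v_rel×d = (0)·(17) − (5)·(-2) = 10
since m = R²·25 − 10²:  R² = (100 + 1500) / 25 = 64
R = √64 = 8  ⇒  r_B = 8 − 6 = 2

rB=2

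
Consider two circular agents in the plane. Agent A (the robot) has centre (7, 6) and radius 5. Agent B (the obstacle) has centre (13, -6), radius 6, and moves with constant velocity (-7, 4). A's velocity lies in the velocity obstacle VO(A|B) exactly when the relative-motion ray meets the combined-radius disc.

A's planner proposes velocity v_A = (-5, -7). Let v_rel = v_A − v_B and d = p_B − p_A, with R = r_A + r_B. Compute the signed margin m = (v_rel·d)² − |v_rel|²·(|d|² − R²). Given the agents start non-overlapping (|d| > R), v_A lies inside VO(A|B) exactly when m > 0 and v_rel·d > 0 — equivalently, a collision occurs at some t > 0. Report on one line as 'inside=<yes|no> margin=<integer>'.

d = (6, -12),  |d|² = 180;  R = 5+6 = 11,  c = 180−11² = 59
v_rel = (2, -11),  |v_rel|² = 125;  v_rel·d = (2)·(6) + (-11)·(-12) = 144
125·t² − 288·t + 59 = 0  ⇒  m = 144² − 125·59 = 13361
m = 13361 > 0,  v_rel·d = 144 > 0  ⇒  inside

inside=yes margin=13361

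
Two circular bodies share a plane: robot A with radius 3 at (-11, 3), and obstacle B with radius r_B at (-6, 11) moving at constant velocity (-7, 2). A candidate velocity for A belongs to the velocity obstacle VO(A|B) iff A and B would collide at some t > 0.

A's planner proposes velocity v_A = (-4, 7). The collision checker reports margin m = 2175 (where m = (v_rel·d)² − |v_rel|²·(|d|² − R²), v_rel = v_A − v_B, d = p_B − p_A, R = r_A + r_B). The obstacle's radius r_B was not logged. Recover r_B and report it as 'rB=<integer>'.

m = 2175
d = (5, 8);  v_rel = (3, 5),  |v_rel|² = 34
v_rel×d = (3)·(8) − (5)·(5) = -1
since m = R²·34 − (-1)²:  R² = (1 + 2175) / 34 = 64
R = √64 = 8  ⇒  r_B = 8 − 3 = 5

rB=5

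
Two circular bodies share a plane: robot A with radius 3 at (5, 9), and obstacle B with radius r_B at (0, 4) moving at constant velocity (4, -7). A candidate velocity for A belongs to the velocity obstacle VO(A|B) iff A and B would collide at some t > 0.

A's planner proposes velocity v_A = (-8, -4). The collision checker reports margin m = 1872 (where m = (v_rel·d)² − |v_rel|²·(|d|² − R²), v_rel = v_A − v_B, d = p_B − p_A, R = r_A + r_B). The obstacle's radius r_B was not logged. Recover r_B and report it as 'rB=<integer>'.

m = 1872
d = (-5, -5);  v_rel = (-12, 3),  |v_rel|² = 153
v_rel×d = (-12)·(-5) − (3)·(-5) = 75
since m = R²·153 − 75²:  R² = (5625 + 1872) / 153 = 49
R = √49 = 7  ⇒  r_B = 7 − 3 = 4

rB=4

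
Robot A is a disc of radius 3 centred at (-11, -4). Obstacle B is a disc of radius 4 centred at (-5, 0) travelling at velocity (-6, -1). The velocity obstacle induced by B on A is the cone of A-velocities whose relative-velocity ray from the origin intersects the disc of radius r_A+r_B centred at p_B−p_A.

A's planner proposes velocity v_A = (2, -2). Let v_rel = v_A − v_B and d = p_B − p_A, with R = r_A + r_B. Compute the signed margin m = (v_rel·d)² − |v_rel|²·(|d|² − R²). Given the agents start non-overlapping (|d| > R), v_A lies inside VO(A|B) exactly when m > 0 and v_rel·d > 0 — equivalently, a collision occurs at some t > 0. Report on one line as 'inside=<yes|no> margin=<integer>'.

d = (6, 4),  |d|² = 52;  R = 3+4 = 7,  c = 52−7² = 3
v_rel = (8, -1),  |v_rel|² = 65;  v_rel·d = (8)·(6) + (-1)·(4) = 44
65·t² − 88·t + 3 = 0  ⇒  m = 44² − 65·3 = 1741
m = 1741 > 0,  v_rel·d = 44 > 0  ⇒  inside

inside=yes margin=1741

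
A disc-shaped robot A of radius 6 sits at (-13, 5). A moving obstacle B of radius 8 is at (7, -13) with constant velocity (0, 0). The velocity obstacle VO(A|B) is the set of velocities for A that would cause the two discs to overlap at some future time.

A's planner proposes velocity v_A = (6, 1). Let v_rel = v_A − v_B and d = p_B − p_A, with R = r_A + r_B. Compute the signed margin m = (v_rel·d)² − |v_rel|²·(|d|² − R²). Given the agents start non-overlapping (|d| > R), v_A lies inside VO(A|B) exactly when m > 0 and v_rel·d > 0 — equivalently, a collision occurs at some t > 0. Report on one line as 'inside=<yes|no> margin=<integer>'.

d = (20, -18),  |d|² = 724;  R = 6+8 = 14,  c = 724−14² = 528
v_rel = (6, 1),  |v_rel|² = 37;  v_rel·d = (6)·(20) + (1)·(-18) = 102
37·t² − 204·t + 528 = 0  ⇒  m = 102² − 37·528 = -9132
m = -9132 < 0,  v_rel·d = 102 > 0  ⇒  outside

inside=no margin=-9132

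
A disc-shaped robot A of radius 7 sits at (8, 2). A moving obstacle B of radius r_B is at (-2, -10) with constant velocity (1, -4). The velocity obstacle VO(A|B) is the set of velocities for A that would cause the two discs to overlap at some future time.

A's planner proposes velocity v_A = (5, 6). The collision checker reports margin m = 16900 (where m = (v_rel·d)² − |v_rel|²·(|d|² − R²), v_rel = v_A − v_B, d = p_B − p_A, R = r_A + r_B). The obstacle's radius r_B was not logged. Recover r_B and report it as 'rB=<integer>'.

m = 16900
d = (-10, -12);  v_rel = (4, 10),  |v_rel|² = 116
v_rel×d = (4)·(-12) − (10)·(-10) = 52
since m = R²·116 − 52²:  R² = (2704 + 16900) / 116 = 169
R = √169 = 13  ⇒  r_B = 13 − 7 = 6

rB=6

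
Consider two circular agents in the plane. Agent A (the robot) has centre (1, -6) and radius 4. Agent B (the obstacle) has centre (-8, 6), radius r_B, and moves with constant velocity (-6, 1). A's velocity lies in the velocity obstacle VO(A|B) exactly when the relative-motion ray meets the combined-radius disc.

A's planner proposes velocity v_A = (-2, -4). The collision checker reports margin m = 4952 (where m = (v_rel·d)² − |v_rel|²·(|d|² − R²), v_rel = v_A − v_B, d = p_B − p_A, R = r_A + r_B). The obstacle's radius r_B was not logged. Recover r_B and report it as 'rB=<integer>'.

m = 4952
d = (-9, 12);  v_rel = (4, -5),  |v_rel|² = 41
v_rel×d = (4)·(12) − (-5)·(-9) = 3
since m = R²·41 − 3²:  R² = (9 + 4952) / 41 = 121
R = √121 = 11  ⇒  r_B = 11 − 4 = 7

rB=7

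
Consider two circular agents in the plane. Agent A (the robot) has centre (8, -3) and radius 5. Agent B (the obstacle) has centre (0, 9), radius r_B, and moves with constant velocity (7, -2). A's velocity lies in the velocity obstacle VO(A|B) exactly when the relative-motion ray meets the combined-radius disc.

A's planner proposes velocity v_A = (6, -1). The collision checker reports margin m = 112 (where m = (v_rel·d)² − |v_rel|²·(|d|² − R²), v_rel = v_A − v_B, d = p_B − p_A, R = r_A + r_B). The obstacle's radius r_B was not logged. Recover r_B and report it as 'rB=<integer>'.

m = 112
d = (-8, 12);  v_rel = (-1, 1),  |v_rel|² = 2
v_rel×d = (-1)·(12) − (1)·(-8) = -4
since m = R²·2 − (-4)²:  R² = (16 + 112) / 2 = 64
R = √64 = 8  ⇒  r_B = 8 − 5 = 3

rB=3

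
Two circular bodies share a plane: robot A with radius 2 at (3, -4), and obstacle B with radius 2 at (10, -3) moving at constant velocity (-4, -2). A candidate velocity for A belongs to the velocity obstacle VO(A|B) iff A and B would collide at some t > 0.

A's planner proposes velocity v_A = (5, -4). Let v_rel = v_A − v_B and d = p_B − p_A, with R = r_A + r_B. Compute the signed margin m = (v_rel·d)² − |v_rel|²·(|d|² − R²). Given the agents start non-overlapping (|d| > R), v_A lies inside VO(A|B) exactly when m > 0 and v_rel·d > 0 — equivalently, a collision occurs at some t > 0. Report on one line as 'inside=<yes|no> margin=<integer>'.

d = (7, 1),  |d|² = 50;  R = 2+2 = 4,  c = 50−4² = 34
v_rel = (9, -2),  |v_rel|² = 85;  v_rel·d = (9)·(7) + (-2)·(1) = 61
85·t² − 122·t + 34 = 0  ⇒  m = 61² − 85·34 = 831
m = 831 > 0,  v_rel·d = 61 > 0  ⇒  inside

inside=yes margin=831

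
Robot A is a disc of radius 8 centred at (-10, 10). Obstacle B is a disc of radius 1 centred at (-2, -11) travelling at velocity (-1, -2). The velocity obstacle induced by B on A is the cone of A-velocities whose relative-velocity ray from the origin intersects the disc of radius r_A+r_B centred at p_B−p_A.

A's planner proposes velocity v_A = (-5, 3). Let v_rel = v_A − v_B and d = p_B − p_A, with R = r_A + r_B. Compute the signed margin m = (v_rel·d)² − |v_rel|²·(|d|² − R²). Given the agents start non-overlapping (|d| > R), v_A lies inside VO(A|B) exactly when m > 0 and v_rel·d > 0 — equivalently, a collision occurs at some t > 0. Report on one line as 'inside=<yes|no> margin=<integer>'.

d = (8, -21),  |d|² = 505;  R = 8+1 = 9,  c = 505−9² = 424
v_rel = (-4, 5),  |v_rel|² = 41;  v_rel·d = (-4)·(8) + (5)·(-21) = -137
41·t² + 274·t + 424 = 0  ⇒  m = (-137)² − 41·424 = 1385
m = 1385 > 0,  v_rel·d = -137 < 0  ⇒  outside

inside=no margin=1385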